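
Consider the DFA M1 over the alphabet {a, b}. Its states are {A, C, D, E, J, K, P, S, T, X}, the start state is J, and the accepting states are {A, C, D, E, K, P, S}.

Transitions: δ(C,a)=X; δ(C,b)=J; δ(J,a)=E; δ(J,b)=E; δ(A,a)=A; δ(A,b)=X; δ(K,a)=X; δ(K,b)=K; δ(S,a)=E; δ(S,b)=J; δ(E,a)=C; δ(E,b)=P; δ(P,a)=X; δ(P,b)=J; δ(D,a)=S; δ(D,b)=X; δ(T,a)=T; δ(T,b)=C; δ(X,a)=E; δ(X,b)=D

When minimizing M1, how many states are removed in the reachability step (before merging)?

3

No path from J leads to A, K, T; the other 7 states are all reachable.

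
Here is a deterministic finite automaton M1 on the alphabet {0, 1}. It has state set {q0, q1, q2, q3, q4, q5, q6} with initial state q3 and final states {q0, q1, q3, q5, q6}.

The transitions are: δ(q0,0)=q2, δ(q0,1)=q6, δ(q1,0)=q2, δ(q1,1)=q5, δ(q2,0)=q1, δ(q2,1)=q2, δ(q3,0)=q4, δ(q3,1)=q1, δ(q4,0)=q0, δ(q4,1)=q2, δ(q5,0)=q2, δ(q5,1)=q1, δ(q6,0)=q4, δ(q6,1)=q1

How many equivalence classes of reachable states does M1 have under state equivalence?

All states are reachable from the start state.
Start with accepting vs non-accepting: {q0,q1,q3,q5,q6} | {q2,q4}.
The partition is now stable with 2 blocks: {q0,q1,q3,q5,q6} | {q2,q4}.

2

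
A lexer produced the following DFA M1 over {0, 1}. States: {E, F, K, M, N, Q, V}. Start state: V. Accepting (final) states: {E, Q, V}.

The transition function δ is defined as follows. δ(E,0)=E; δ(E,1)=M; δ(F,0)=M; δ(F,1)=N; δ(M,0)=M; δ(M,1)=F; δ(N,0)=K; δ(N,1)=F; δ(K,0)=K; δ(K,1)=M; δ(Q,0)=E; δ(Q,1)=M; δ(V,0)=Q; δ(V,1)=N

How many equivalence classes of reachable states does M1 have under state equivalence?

All states are reachable from the start state.
Initial partition by acceptance: {E,Q,V} | {F,K,M,N}.
The partition is now stable with 2 blocks: {E,Q,V} | {F,K,M,N}.

2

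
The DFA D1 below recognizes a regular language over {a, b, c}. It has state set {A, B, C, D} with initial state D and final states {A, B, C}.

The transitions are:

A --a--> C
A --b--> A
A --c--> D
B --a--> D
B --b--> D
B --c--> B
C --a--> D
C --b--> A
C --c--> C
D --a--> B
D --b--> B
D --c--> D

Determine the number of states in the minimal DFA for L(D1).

Reachable states from the start: {B,D}. Unreachable: {A,C} — drop them.
P0 = {B} | {D}.
The partition is now stable with 2 blocks: {B} | {D}.

2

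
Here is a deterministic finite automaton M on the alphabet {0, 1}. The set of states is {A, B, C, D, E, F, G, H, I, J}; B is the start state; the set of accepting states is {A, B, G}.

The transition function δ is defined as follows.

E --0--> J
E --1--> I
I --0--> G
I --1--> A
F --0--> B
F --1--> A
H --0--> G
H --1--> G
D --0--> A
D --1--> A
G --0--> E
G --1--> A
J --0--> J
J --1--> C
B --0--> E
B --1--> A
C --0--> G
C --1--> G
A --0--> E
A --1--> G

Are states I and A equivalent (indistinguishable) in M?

No

Reachable states from the start: {A,B,C,E,G,I,J}. Unreachable: {D,F,H} — drop them.
Initial partition by acceptance: {A,B,G} | {C,E,I,J}.
On input 0, block {C,E,I,J} splits into {C,I} and {E,J}.
No further refinement is possible. Final partition (3 blocks): {A,B,G} | {C,I} | {E,J}.
I and A end up in different blocks, so they are distinguishable. For instance, the string 'ε' is accepted from only A.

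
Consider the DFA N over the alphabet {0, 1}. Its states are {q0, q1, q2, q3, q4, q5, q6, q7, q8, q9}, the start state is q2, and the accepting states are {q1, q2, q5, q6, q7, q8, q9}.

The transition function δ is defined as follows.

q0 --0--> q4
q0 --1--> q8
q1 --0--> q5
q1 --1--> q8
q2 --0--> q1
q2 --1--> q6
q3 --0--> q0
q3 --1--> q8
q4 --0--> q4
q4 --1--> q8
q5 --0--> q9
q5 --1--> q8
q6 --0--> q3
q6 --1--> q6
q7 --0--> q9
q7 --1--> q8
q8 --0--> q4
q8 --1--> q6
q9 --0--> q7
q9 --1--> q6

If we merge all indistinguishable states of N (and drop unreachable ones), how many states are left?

3

All states are reachable from the start state.
Initial partition by acceptance: {q1,q2,q5,q6,q7,q8,q9} | {q0,q3,q4}.
Split {q1,q2,q5,q6,q7,q8,q9} by δ(·,0) → {q1,q2,q5,q7,q9} and {q6,q8}.
Stable partition: {q1,q2,q5,q7,q9} | {q0,q3,q4} | {q6,q8} — 3 equivalence classes.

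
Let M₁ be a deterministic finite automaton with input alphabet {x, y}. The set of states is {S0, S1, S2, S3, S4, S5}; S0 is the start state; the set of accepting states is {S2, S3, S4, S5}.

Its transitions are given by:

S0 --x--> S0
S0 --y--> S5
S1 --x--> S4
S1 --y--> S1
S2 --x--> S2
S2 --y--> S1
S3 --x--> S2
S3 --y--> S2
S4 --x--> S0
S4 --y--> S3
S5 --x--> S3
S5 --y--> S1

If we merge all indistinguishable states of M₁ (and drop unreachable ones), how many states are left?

6

Every state is reachable, so we keep all 6.
Initial partition by acceptance: {S2,S3,S4,S5} | {S0,S1}.
Refine {S2,S3,S4,S5} on symbol x: members go to different blocks, giving {S2,S3,S5} and {S4}.
Split {S2,S3,S5} by δ(·,y) → {S2,S5} and {S3}.
On input x, block {S2,S5} splits into {S2} and {S5}.
Refine {S0,S1} on symbol x: members go to different blocks, giving {S0} and {S1}.
Stable partition: {S2} | {S0} | {S4} | {S3} | {S5} | {S1} — 6 equivalence classes.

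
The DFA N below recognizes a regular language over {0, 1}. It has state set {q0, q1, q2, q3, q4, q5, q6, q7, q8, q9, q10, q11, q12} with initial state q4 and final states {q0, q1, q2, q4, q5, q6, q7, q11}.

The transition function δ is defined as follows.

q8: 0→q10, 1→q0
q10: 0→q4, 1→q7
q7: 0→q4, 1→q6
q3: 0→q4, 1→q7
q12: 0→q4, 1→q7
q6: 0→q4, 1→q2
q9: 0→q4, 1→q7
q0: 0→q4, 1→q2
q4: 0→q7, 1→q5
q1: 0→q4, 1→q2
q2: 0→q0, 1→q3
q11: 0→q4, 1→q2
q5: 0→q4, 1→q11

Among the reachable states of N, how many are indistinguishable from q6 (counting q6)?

Reachable states from the start: {q0,q2,q3,q4,q5,q6,q7,q11}. Unreachable: {q1,q8,q9,q10,q12} — drop them.
P0 = {q0,q2,q4,q5,q6,q7,q11} | {q3}.
On input 1, block {q0,q2,q4,q5,q6,q7,q11} splits into {q0,q4,q5,q6,q7,q11} and {q2}.
On input 1, block {q0,q4,q5,q6,q7,q11} splits into {q0,q6,q11} and {q4,q5,q7}.
Refine {q4,q5,q7} on symbol 1: members go to different blocks, giving {q5,q7} and {q4}.
No further refinement is possible. Final partition (5 blocks): {q0,q6,q11} | {q3} | {q2} | {q5,q7} | {q4}.
State q6 belongs to the block {q0,q6,q11}, which has 3 states.

3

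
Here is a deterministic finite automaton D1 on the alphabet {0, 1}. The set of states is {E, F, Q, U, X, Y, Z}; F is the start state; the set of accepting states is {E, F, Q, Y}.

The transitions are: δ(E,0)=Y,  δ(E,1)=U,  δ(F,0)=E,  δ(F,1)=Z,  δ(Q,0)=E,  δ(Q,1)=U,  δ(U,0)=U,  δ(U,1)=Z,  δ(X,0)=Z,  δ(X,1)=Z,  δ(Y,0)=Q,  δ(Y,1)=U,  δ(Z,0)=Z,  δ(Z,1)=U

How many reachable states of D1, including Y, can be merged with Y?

States {X} cannot be reached from the start state, so discard them.
Start with accepting vs non-accepting: {E,F,Q,Y} | {U,Z}.
The partition is now stable with 2 blocks: {E,F,Q,Y} | {U,Z}.
State Y belongs to the block {E,F,Q,Y}, which has 4 states.

4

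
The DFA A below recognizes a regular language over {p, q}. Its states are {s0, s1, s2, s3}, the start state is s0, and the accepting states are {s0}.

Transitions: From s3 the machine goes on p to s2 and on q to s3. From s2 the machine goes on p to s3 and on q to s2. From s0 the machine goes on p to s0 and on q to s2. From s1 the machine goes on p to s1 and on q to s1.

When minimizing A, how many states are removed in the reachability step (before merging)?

1

No path from s0 leads to s1; the other 3 states are all reachable.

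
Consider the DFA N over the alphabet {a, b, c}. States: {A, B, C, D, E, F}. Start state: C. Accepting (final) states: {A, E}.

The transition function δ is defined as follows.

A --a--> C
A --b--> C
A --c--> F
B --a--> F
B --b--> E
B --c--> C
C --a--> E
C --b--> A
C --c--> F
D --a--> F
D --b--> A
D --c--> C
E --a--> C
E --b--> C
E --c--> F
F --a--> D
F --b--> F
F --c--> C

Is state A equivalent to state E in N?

First remove the unreachable states {B}; 5 states remain.
Initial partition by acceptance: {A,E} | {C,D,F}.
Split {C,D,F} by δ(·,a) → {D,F} and {C}.
Refine {D,F} on symbol b: members go to different blocks, giving {D} and {F}.
Stable partition: {A,E} | {D} | {C} | {F} — 4 equivalence classes.
A and E lie in the same block of the stable partition, so they are equivalent — no string distinguishes them.

Yes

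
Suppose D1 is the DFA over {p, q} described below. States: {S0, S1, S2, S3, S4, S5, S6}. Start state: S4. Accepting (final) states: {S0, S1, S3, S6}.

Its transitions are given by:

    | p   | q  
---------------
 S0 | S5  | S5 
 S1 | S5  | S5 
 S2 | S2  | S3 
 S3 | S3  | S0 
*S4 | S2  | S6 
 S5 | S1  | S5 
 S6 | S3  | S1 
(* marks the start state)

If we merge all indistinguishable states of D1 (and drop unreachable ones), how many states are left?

All states are reachable from the start state.
Initial partition by acceptance: {S0,S1,S3,S6} | {S2,S4,S5}.
On input p, block {S0,S1,S3,S6} splits into {S0,S1} and {S3,S6}.
On input p, block {S2,S4,S5} splits into {S2,S4} and {S5}.
The partition is now stable with 4 blocks: {S0,S1} | {S2,S4} | {S3,S6} | {S5}.

4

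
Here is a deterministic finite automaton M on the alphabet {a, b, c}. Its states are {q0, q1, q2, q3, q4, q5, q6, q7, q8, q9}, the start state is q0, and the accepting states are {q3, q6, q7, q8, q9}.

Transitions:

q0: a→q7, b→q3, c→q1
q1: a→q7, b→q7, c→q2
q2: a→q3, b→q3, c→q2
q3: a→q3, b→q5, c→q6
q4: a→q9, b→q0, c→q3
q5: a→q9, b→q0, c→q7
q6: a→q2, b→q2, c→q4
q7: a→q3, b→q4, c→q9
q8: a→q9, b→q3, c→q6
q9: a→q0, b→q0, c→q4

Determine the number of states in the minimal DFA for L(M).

Reachable states from the start: {q0,q1,q2,q3,q4,q5,q6,q7,q9}. Unreachable: {q8} — drop them.
P0 = {q3,q6,q7,q9} | {q0,q1,q2,q4,q5}.
On input a, block {q3,q6,q7,q9} splits into {q3,q7} and {q6,q9}.
On input a, block {q0,q1,q2,q4,q5} splits into {q0,q1,q2} and {q4,q5}.
Stable partition: {q3,q7} | {q0,q1,q2} | {q6,q9} | {q4,q5} — 4 equivalence classes.

4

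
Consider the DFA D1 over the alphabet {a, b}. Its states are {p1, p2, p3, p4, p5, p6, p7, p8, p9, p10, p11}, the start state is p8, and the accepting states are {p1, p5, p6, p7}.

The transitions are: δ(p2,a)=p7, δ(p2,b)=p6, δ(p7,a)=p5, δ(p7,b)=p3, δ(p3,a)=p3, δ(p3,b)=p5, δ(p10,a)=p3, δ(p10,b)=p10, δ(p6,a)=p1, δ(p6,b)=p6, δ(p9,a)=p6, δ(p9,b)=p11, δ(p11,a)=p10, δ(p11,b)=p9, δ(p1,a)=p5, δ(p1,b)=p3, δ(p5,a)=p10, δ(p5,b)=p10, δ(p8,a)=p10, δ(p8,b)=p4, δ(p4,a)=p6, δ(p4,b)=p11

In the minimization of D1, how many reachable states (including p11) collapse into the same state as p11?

States {p2,p7} cannot be reached from the start state, so discard them.
Start with accepting vs non-accepting: {p1,p5,p6} | {p3,p4,p8,p9,p10,p11}.
Split {p1,p5,p6} by δ(·,a) → {p1,p6} and {p5}.
Split {p1,p6} by δ(·,a) → {p1} and {p6}.
Split {p3,p4,p8,p9,p10,p11} by δ(·,a) → {p3,p8,p10,p11} and {p4,p9}.
On input b, block {p3,p8,p10,p11} splits into {p8,p11} and {p3} and {p10}.
No further refinement is possible. Final partition (7 blocks): {p1} | {p8,p11} | {p5} | {p6} | {p4,p9} | {p3} | {p10}.
The equivalence class containing p11 is {p8,p11}, of size 2.

2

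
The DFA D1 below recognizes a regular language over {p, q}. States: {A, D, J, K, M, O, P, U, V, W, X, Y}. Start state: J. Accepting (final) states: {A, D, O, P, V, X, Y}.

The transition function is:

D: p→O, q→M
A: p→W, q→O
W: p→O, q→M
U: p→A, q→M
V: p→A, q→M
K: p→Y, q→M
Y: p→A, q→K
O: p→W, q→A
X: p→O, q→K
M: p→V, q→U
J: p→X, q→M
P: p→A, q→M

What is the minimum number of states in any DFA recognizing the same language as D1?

First remove the unreachable states {D,P}; 10 states remain.
P0 = {A,O,V,X,Y} | {J,K,M,U,W}.
Split {A,O,V,X,Y} by δ(·,p) → {V,X,Y} and {A,O}.
On input p, block {J,K,M,U,W} splits into {J,K,M} and {U,W}.
On input q, block {J,K,M} splits into {J,K} and {M}.
Refine {V,X,Y} on symbol q: members go to different blocks, giving {X,Y} and {V}.
Stable partition: {X,Y} | {J,K} | {A,O} | {U,W} | {M} | {V} — 6 equivalence classes.

6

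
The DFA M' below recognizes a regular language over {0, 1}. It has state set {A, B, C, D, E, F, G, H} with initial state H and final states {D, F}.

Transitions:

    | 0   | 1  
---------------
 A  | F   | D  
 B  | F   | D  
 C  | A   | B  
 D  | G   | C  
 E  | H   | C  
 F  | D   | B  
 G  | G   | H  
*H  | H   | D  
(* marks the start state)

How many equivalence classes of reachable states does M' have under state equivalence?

6

First remove the unreachable states {E}; 7 states remain.
P0 = {D,F} | {A,B,C,G,H}.
On input 0, block {D,F} splits into {D} and {F}.
Split {A,B,C,G,H} by δ(·,0) → {C,G,H} and {A,B}.
Refine {C,G,H} on symbol 0: members go to different blocks, giving {G,H} and {C}.
On input 1, block {G,H} splits into {G} and {H}.
The partition is now stable with 6 blocks: {D} | {G} | {F} | {A,B} | {C} | {H}.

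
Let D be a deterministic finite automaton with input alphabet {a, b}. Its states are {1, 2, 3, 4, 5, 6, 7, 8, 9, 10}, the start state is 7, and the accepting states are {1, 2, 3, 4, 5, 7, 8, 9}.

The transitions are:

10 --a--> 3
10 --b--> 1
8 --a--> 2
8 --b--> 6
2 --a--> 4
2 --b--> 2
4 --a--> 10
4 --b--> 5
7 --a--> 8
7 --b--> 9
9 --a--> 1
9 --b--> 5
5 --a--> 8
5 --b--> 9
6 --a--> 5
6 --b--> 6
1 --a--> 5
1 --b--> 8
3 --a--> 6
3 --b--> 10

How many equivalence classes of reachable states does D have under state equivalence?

Every state is reachable, so we keep all 10.
Initial partition by acceptance: {1,2,3,4,5,7,8,9} | {6,10}.
Split {1,2,3,4,5,7,8,9} by δ(·,a) → {1,2,5,7,8,9} and {3,4}.
On input a, block {1,2,5,7,8,9} splits into {1,5,7,8,9} and {2}.
Split {1,5,7,8,9} by δ(·,a) → {1,5,7,9} and {8}.
Refine {1,5,7,9} on symbol a: members go to different blocks, giving {1,9} and {5,7}.
Refine {1,9} on symbol a: members go to different blocks, giving {1} and {9}.
Split {6,10} by δ(·,a) → {6} and {10}.
On input a, block {3,4} splits into {3} and {4}.
No further refinement is possible. Final partition (9 blocks): {1} | {6} | {3} | {2} | {8} | {5,7} | {9} | {10} | {4}.

9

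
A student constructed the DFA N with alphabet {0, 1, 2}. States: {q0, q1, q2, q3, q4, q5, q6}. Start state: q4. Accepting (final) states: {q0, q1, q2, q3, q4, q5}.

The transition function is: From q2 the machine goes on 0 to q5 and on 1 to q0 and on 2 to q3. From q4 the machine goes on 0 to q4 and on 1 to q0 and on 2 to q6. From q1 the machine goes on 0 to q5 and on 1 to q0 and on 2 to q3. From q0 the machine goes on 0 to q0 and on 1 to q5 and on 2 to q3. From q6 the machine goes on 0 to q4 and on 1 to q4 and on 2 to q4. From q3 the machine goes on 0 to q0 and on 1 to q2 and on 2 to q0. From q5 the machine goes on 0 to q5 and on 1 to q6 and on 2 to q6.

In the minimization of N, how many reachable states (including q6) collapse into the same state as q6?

1

States {q1} cannot be reached from the start state, so discard them.
Initial partition by acceptance: {q0,q2,q3,q4,q5} | {q6}.
Refine {q0,q2,q3,q4,q5} on symbol 1: members go to different blocks, giving {q0,q2,q3,q4} and {q5}.
On input 0, block {q0,q2,q3,q4} splits into {q0,q3,q4} and {q2}.
Refine {q0,q3,q4} on symbol 1: members go to different blocks, giving {q0} and {q3} and {q4}.
Stable partition: {q0} | {q6} | {q5} | {q2} | {q3} | {q4} — 6 equivalence classes.
The equivalence class containing q6 is {q6}, of size 1.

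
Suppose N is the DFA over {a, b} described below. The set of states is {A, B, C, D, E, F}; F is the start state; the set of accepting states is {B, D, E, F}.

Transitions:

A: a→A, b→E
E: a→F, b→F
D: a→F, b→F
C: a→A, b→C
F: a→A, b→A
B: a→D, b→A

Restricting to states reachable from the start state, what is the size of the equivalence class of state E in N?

1

First remove the unreachable states {B,C,D}; 3 states remain.
P0 = {E,F} | {A}.
Split {E,F} by δ(·,a) → {E} and {F}.
The partition is now stable with 3 blocks: {E} | {A} | {F}.
The equivalence class containing E is {E}, of size 1.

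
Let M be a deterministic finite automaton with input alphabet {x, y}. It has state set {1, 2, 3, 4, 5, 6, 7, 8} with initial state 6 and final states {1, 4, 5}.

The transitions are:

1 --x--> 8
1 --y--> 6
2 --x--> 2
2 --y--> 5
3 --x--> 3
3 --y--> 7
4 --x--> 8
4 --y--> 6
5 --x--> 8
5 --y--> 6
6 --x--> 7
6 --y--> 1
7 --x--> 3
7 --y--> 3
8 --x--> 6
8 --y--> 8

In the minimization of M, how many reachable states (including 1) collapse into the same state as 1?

First remove the unreachable states {2,4,5}; 5 states remain.
Start with accepting vs non-accepting: {1} | {3,6,7,8}.
Split {3,6,7,8} by δ(·,y) → {3,7,8} and {6}.
Split {3,7,8} by δ(·,x) → {3,7} and {8}.
No further refinement is possible. Final partition (4 blocks): {1} | {3,7} | {6} | {8}.
The equivalence class containing 1 is {1}, of size 1.

1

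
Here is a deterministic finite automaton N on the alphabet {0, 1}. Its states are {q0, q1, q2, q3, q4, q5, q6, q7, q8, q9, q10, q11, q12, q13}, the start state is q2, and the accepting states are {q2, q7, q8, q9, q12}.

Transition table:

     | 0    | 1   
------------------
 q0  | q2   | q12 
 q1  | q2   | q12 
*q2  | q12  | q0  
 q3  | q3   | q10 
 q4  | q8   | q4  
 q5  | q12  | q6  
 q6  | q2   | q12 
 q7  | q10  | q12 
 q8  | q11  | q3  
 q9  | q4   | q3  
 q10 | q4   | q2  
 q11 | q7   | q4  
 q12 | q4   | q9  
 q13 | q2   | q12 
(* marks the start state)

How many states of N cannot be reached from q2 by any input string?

BFS from q2 reaches {q0, q2, q3, q4, q7, q8, q9, q10, q11, q12}; the 4 state(s) q1, q5, q6, q13 are never visited.

4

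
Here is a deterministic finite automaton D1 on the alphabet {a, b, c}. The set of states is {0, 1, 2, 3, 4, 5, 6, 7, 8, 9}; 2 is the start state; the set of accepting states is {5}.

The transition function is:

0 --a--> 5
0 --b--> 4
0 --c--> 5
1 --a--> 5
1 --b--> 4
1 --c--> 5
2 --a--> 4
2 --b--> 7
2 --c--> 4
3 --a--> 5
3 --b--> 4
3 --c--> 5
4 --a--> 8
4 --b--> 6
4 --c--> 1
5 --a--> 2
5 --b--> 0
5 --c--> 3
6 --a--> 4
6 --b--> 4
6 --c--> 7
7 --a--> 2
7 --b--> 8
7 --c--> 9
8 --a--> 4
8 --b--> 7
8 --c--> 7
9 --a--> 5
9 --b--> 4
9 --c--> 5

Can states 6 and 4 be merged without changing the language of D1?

No

Every state is reachable, so we keep all 10.
Start with accepting vs non-accepting: {5} | {0,1,2,3,4,6,7,8,9}.
On input a, block {0,1,2,3,4,6,7,8,9} splits into {2,4,6,7,8} and {0,1,3,9}.
Split {2,4,6,7,8} by δ(·,c) → {2,6,8} and {4,7}.
The partition is now stable with 4 blocks: {5} | {2,6,8} | {0,1,3,9} | {4,7}.
6 and 4 end up in different blocks, so they are distinguishable. For instance, the string 'ca' is accepted from only 4.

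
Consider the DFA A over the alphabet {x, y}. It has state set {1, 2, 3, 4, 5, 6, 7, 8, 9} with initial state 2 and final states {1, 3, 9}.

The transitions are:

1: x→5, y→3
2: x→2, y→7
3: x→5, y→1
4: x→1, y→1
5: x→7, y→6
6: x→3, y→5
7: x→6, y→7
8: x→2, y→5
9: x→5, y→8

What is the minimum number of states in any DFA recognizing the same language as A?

Reachable states from the start: {1,2,3,5,6,7}. Unreachable: {4,8,9} — drop them.
P0 = {1,3} | {2,5,6,7}.
Refine {2,5,6,7} on symbol x: members go to different blocks, giving {2,5,7} and {6}.
Split {2,5,7} by δ(·,x) → {2,5} and {7}.
On input x, block {2,5} splits into {2} and {5}.
The partition is now stable with 5 blocks: {1,3} | {2} | {6} | {7} | {5}.

5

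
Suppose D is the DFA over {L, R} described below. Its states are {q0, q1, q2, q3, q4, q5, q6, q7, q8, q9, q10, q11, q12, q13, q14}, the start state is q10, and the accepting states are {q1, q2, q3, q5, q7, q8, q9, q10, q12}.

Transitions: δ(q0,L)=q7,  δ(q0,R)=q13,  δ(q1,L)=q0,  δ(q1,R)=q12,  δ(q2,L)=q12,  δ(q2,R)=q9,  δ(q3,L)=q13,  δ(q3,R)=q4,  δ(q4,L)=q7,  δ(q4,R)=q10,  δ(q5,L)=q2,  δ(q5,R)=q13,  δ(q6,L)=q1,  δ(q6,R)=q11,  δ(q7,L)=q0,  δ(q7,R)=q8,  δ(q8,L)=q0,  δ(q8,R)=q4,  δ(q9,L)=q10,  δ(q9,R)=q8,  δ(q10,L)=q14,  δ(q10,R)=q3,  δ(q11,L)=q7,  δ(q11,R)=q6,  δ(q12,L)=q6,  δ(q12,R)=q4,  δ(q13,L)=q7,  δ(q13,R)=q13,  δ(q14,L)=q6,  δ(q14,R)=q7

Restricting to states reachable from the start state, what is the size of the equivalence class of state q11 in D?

States {q2,q5,q9} cannot be reached from the start state, so discard them.
Initial partition by acceptance: {q1,q3,q7,q8,q10,q12} | {q0,q4,q6,q11,q13,q14}.
Split {q1,q3,q7,q8,q10,q12} by δ(·,R) → {q1,q7,q10} and {q3,q8,q12}.
Split {q0,q4,q6,q11,q13,q14} by δ(·,L) → {q0,q4,q6,q11,q13} and {q14}.
On input L, block {q1,q7,q10} splits into {q1,q7} and {q10}.
Refine {q0,q4,q6,q11,q13} on symbol R: members go to different blocks, giving {q0,q6,q11,q13} and {q4}.
The partition is now stable with 6 blocks: {q1,q7} | {q0,q6,q11,q13} | {q3,q8,q12} | {q14} | {q10} | {q4}.
The equivalence class containing q11 is {q0,q6,q11,q13}, of size 4.

4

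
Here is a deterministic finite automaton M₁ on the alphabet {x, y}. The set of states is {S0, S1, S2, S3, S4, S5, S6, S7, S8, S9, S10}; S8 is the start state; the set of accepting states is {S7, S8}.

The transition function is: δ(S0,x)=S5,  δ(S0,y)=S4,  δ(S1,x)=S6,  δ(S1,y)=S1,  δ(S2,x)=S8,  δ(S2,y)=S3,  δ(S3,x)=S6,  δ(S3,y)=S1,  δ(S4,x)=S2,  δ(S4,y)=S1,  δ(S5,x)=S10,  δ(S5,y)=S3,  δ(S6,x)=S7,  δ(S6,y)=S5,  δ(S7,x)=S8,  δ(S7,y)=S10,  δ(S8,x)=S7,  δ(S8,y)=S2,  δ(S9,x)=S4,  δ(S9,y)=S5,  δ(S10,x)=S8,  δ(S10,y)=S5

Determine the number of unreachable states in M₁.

3

No path from S8 leads to S0, S4, S9; the other 8 states are all reachable.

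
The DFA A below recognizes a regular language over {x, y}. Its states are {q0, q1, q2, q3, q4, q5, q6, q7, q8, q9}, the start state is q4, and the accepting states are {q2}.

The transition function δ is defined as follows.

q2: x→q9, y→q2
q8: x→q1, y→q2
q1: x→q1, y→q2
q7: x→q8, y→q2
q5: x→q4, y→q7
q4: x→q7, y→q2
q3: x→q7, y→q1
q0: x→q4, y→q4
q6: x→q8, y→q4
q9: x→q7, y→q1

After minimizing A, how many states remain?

3

States {q0,q3,q5,q6} cannot be reached from the start state, so discard them.
P0 = {q2} | {q1,q4,q7,q8,q9}.
On input y, block {q1,q4,q7,q8,q9} splits into {q1,q4,q7,q8} and {q9}.
The partition is now stable with 3 blocks: {q2} | {q1,q4,q7,q8} | {q9}.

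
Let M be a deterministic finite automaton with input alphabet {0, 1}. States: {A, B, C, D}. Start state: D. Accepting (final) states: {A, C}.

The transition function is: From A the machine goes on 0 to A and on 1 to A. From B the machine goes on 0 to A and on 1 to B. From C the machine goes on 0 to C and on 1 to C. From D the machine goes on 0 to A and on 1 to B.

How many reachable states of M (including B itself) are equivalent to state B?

States {C} cannot be reached from the start state, so discard them.
Initial partition by acceptance: {A} | {B,D}.
No further refinement is possible. Final partition (2 blocks): {A} | {B,D}.
The equivalence class containing B is {B,D}, of size 2.

2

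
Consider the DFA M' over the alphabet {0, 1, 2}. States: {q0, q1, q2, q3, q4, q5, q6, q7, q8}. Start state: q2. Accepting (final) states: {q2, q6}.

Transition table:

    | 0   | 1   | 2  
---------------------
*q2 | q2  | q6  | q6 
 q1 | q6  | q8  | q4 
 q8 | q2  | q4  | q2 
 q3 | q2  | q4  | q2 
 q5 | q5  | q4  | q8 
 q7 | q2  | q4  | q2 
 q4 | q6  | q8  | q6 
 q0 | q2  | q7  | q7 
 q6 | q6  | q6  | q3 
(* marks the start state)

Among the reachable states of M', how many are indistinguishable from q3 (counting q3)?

First remove the unreachable states {q0,q1,q5,q7}; 5 states remain.
P0 = {q2,q6} | {q3,q4,q8}.
Split {q2,q6} by δ(·,2) → {q2} and {q6}.
Refine {q3,q4,q8} on symbol 0: members go to different blocks, giving {q3,q8} and {q4}.
Stable partition: {q2} | {q3,q8} | {q6} | {q4} — 4 equivalence classes.
State q3 belongs to the block {q3,q8}, which has 2 states.

2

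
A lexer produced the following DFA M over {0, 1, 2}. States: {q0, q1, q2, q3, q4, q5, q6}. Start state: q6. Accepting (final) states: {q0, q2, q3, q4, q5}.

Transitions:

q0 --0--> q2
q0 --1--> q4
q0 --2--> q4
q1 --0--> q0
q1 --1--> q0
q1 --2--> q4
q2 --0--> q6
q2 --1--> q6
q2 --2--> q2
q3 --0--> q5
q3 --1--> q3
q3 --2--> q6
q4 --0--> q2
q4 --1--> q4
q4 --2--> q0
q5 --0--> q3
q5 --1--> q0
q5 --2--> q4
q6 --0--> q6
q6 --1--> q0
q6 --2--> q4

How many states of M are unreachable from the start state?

Starting at q6 and following transitions, the reachable set is {q0, q2, q4, q6}. That leaves q1, q3, q5 unreachable — 3 in total.

3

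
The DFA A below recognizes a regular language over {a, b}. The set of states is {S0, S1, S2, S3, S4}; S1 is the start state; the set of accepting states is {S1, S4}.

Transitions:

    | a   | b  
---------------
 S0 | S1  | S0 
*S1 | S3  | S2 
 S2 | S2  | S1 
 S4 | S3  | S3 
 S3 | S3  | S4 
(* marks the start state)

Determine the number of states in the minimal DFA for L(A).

2

Reachable states from the start: {S1,S2,S3,S4}. Unreachable: {S0} — drop them.
P0 = {S1,S4} | {S2,S3}.
The partition is now stable with 2 blocks: {S1,S4} | {S2,S3}.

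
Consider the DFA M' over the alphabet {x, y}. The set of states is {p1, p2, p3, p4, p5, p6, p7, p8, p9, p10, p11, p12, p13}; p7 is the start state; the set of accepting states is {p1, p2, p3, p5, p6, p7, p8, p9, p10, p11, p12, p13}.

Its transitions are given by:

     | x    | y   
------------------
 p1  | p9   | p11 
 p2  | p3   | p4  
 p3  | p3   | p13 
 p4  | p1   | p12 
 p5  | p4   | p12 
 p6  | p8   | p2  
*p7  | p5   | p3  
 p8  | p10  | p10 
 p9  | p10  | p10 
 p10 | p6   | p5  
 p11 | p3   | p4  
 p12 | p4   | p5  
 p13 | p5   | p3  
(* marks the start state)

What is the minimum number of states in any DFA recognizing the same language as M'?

8

P0 = {p1,p2,p3,p5,p6,p7,p8,p9,p10,p11,p12,p13} | {p4}.
Split {p1,p2,p3,p5,p6,p7,p8,p9,p10,p11,p12,p13} by δ(·,x) → {p1,p2,p3,p6,p7,p8,p9,p10,p11,p13} and {p5,p12}.
Refine {p1,p2,p3,p6,p7,p8,p9,p10,p11,p13} on symbol x: members go to different blocks, giving {p1,p2,p3,p6,p8,p9,p10,p11} and {p7,p13}.
Refine {p1,p2,p3,p6,p8,p9,p10,p11} on symbol y: members go to different blocks, giving {p1,p6,p8,p9} and {p2,p11} and {p3} and {p10}.
Split {p1,p6,p8,p9} by δ(·,x) → {p1,p6} and {p8,p9}.
The partition is now stable with 8 blocks: {p1,p6} | {p4} | {p5,p12} | {p7,p13} | {p2,p11} | {p3} | {p10} | {p8,p9}.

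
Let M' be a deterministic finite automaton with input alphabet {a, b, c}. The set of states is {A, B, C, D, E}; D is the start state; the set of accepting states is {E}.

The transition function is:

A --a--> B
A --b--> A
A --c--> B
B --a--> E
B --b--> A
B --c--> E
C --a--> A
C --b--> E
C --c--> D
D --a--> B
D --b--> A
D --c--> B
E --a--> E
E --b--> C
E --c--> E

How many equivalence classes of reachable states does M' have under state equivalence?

4

Every state is reachable, so we keep all 5.
Start with accepting vs non-accepting: {E} | {A,B,C,D}.
Split {A,B,C,D} by δ(·,a) → {A,C,D} and {B}.
Split {A,C,D} by δ(·,a) → {A,D} and {C}.
No further refinement is possible. Final partition (4 blocks): {E} | {A,D} | {B} | {C}.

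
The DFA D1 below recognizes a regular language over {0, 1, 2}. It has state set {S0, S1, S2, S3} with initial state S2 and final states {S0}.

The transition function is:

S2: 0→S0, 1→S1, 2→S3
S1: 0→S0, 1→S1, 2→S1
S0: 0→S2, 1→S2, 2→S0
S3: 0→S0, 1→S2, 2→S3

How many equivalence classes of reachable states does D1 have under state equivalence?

2

P0 = {S0} | {S1,S2,S3}.
Stable partition: {S0} | {S1,S2,S3} — 2 equivalence classes.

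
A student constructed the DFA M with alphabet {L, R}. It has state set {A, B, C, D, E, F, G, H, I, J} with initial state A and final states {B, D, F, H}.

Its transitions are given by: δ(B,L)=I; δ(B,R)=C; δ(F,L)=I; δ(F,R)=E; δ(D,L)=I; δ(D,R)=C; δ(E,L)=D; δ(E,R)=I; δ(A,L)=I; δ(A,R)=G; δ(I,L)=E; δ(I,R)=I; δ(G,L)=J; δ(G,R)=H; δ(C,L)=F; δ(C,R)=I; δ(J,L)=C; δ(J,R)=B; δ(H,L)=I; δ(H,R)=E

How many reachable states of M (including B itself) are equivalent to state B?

All states are reachable from the start state.
Start with accepting vs non-accepting: {B,D,F,H} | {A,C,E,G,I,J}.
Split {A,C,E,G,I,J} by δ(·,L) → {A,G,I,J} and {C,E}.
Refine {A,G,I,J} on symbol L: members go to different blocks, giving {A,G} and {I,J}.
Split {A,G} by δ(·,R) → {A} and {G}.
On input R, block {I,J} splits into {I} and {J}.
No further refinement is possible. Final partition (6 blocks): {B,D,F,H} | {A} | {C,E} | {I} | {G} | {J}.
The equivalence class containing B is {B,D,F,H}, of size 4.

4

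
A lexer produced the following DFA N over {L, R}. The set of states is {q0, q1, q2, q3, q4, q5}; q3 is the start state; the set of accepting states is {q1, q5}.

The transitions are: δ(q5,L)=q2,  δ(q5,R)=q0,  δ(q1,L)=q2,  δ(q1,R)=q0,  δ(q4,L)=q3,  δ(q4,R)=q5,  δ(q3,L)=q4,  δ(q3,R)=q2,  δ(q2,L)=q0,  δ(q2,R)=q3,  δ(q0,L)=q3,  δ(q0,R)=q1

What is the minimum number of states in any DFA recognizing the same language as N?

All states are reachable from the start state.
Start with accepting vs non-accepting: {q1,q5} | {q0,q2,q3,q4}.
On input R, block {q0,q2,q3,q4} splits into {q0,q4} and {q2,q3}.
No further refinement is possible. Final partition (3 blocks): {q1,q5} | {q0,q4} | {q2,q3}.

3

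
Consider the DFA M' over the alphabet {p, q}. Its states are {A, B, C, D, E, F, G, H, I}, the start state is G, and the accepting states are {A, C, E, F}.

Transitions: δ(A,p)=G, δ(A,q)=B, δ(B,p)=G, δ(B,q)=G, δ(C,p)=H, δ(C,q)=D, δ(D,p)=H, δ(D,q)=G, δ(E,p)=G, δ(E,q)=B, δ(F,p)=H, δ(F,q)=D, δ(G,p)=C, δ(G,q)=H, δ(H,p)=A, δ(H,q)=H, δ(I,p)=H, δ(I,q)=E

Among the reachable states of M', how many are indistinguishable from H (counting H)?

First remove the unreachable states {E,F,I}; 6 states remain.
Initial partition by acceptance: {A,C} | {B,D,G,H}.
Split {B,D,G,H} by δ(·,p) → {B,D} and {G,H}.
No further refinement is possible. Final partition (3 blocks): {A,C} | {B,D} | {G,H}.
The equivalence class containing H is {G,H}, of size 2.

2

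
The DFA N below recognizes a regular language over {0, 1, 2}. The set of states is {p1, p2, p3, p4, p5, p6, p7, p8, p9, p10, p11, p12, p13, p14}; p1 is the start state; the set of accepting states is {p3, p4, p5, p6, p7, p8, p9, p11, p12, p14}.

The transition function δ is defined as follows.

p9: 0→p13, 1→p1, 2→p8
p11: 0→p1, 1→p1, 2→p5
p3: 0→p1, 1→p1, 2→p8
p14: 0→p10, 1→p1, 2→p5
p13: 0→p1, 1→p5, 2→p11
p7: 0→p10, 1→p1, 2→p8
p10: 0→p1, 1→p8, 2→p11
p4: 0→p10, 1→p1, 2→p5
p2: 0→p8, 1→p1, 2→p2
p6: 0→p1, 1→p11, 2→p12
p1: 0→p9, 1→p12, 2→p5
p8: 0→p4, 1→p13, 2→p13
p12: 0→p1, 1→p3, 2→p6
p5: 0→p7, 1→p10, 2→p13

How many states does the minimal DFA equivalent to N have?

6

First remove the unreachable states {p2,p14}; 12 states remain.
Initial partition by acceptance: {p3,p4,p5,p6,p7,p8,p9,p11,p12} | {p1,p10,p13}.
Split {p3,p4,p5,p6,p7,p8,p9,p11,p12} by δ(·,0) → {p3,p4,p6,p7,p9,p11,p12} and {p5,p8}.
Split {p3,p4,p6,p7,p9,p11,p12} by δ(·,1) → {p3,p4,p7,p9,p11} and {p6,p12}.
Refine {p1,p10,p13} on symbol 0: members go to different blocks, giving {p10,p13} and {p1}.
On input 0, block {p3,p4,p7,p9,p11} splits into {p4,p7,p9} and {p3,p11}.
Stable partition: {p4,p7,p9} | {p10,p13} | {p5,p8} | {p6,p12} | {p1} | {p3,p11} — 6 equivalence classes.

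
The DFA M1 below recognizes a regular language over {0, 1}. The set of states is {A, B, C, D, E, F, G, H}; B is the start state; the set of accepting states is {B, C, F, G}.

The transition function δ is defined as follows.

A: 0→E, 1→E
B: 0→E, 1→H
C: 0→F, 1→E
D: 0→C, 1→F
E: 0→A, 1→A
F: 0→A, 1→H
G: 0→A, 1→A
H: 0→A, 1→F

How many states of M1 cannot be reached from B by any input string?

3

BFS from B reaches {A, B, E, F, H}; the 3 state(s) C, D, G are never visited.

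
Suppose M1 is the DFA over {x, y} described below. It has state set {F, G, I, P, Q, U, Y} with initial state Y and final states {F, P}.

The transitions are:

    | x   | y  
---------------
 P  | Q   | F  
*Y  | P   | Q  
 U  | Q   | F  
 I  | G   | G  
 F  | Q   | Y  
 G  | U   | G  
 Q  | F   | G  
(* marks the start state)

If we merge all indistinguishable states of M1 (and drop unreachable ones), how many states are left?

6

States {I} cannot be reached from the start state, so discard them.
P0 = {F,P} | {G,Q,U,Y}.
Refine {F,P} on symbol y: members go to different blocks, giving {F} and {P}.
Refine {G,Q,U,Y} on symbol x: members go to different blocks, giving {G,U} and {Y} and {Q}.
Split {G,U} by δ(·,x) → {G} and {U}.
No further refinement is possible. Final partition (6 blocks): {F} | {G} | {P} | {Y} | {Q} | {U}.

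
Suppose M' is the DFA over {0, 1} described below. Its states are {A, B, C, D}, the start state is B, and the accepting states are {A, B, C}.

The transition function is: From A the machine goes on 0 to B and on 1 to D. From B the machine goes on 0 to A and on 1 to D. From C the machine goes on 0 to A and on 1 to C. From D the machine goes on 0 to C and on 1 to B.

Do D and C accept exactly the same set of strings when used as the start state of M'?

Every state is reachable, so we keep all 4.
Initial partition by acceptance: {A,B,C} | {D}.
Refine {A,B,C} on symbol 1: members go to different blocks, giving {A,B} and {C}.
Stable partition: {A,B} | {D} | {C} — 3 equivalence classes.
D and C end up in different blocks, so they are distinguishable. For instance, the string 'ε' is accepted from only C.

No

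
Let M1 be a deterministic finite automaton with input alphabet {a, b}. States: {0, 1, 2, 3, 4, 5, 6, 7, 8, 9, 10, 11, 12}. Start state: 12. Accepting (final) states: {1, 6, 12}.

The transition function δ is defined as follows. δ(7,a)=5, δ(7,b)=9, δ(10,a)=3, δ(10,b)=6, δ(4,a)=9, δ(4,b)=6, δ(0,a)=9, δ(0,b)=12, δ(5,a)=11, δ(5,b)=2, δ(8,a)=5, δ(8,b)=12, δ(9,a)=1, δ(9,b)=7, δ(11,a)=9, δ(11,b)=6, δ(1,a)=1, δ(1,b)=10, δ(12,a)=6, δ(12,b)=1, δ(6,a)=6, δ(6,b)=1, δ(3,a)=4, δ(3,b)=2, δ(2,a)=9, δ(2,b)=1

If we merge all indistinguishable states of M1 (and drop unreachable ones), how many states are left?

8

States {0,8} cannot be reached from the start state, so discard them.
P0 = {1,6,12} | {2,3,4,5,7,9,10,11}.
On input b, block {1,6,12} splits into {6,12} and {1}.
Split {2,3,4,5,7,9,10,11} by δ(·,a) → {2,3,4,5,7,10,11} and {9}.
Refine {2,3,4,5,7,10,11} on symbol a: members go to different blocks, giving {3,5,7,10} and {2,4,11}.
Split {3,5,7,10} by δ(·,a) → {3,5} and {7,10}.
Refine {2,4,11} on symbol b: members go to different blocks, giving {4,11} and {2}.
Refine {7,10} on symbol b: members go to different blocks, giving {7} and {10}.
No further refinement is possible. Final partition (8 blocks): {6,12} | {3,5} | {1} | {9} | {4,11} | {7} | {2} | {10}.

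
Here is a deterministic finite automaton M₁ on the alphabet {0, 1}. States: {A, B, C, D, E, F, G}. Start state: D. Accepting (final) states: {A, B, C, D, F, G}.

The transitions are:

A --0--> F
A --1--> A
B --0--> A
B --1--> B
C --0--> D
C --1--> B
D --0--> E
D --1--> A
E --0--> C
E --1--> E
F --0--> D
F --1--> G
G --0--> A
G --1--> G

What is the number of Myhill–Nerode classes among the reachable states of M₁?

P0 = {A,B,C,D,F,G} | {E}.
Refine {A,B,C,D,F,G} on symbol 0: members go to different blocks, giving {A,B,C,F,G} and {D}.
Split {A,B,C,F,G} by δ(·,0) → {A,B,G} and {C,F}.
On input 0, block {A,B,G} splits into {B,G} and {A}.
No further refinement is possible. Final partition (5 blocks): {B,G} | {E} | {D} | {C,F} | {A}.

5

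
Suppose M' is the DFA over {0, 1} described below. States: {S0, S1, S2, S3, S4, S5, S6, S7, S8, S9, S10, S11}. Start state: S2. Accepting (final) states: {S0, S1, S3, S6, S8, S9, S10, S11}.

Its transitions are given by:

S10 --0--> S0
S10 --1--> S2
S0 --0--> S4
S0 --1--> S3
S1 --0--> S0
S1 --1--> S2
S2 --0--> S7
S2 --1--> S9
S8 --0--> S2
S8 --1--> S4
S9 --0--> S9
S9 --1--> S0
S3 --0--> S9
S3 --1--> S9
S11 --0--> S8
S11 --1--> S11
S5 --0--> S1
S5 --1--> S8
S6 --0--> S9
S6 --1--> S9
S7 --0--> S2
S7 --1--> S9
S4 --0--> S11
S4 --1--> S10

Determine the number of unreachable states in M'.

Starting at S2 and following transitions, the reachable set is {S0, S2, S3, S4, S7, S8, S9, S10, S11}. That leaves S1, S5, S6 unreachable — 3 in total.

3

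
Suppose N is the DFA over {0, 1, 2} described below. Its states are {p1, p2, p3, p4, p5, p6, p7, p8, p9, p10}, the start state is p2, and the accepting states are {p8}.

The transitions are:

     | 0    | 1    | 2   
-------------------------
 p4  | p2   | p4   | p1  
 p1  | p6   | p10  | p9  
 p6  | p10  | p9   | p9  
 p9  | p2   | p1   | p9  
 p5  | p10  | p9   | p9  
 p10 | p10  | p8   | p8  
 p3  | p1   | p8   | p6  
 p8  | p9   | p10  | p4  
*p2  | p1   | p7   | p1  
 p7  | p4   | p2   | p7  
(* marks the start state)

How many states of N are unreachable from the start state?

Starting at p2 and following transitions, the reachable set is {p1, p2, p4, p6, p7, p8, p9, p10}. That leaves p3, p5 unreachable — 2 in total.

2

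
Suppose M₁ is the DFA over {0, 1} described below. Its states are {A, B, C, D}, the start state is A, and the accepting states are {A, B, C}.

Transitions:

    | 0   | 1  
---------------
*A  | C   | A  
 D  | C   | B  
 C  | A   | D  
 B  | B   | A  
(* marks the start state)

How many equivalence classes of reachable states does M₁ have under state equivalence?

4

Start with accepting vs non-accepting: {A,B,C} | {D}.
Refine {A,B,C} on symbol 1: members go to different blocks, giving {A,B} and {C}.
Split {A,B} by δ(·,0) → {A} and {B}.
No further refinement is possible. Final partition (4 blocks): {A} | {D} | {C} | {B}.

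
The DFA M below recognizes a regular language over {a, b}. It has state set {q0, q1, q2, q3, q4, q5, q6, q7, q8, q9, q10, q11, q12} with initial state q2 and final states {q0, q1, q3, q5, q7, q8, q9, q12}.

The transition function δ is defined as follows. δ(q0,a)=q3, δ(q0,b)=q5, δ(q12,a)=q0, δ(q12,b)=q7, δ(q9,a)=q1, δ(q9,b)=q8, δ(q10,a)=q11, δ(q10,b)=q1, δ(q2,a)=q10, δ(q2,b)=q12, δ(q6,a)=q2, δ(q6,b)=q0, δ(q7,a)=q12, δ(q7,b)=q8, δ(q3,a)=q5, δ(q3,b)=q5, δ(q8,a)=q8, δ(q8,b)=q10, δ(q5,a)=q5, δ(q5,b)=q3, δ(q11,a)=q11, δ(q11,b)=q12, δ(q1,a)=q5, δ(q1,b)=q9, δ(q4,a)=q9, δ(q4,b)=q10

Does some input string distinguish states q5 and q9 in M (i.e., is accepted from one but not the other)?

Yes

Reachable states from the start: {q0,q1,q2,q3,q5,q7,q8,q9,q10,q11,q12}. Unreachable: {q4,q6} — drop them.
Initial partition by acceptance: {q0,q1,q3,q5,q7,q8,q9,q12} | {q2,q10,q11}.
On input b, block {q0,q1,q3,q5,q7,q8,q9,q12} splits into {q0,q1,q3,q5,q7,q9,q12} and {q8}.
Split {q0,q1,q3,q5,q7,q9,q12} by δ(·,b) → {q0,q1,q3,q5,q12} and {q7,q9}.
Refine {q0,q1,q3,q5,q12} on symbol b: members go to different blocks, giving {q0,q3,q5} and {q1,q12}.
The partition is now stable with 5 blocks: {q0,q3,q5} | {q2,q10,q11} | {q8} | {q7,q9} | {q1,q12}.
q5 and q9 end up in different blocks, so they are distinguishable. For instance, the string 'bb' is accepted from only q5.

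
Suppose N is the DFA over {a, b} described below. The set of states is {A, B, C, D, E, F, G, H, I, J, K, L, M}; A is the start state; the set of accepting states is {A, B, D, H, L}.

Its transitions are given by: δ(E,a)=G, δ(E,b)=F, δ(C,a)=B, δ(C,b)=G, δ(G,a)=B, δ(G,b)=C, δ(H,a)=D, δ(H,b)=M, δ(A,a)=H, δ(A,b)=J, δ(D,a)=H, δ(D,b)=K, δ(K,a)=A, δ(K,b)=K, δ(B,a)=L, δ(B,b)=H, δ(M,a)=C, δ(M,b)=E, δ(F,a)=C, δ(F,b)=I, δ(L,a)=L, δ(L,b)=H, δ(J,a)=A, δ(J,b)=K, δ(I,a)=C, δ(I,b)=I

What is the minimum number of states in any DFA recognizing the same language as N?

Every state is reachable, so we keep all 13.
Initial partition by acceptance: {A,B,D,H,L} | {C,E,F,G,I,J,K,M}.
Refine {A,B,D,H,L} on symbol b: members go to different blocks, giving {A,D,H} and {B,L}.
On input a, block {C,E,F,G,I,J,K,M} splits into {E,F,I,M} and {C,G} and {J,K}.
On input b, block {A,D,H} splits into {A,D} and {H}.
No further refinement is possible. Final partition (6 blocks): {A,D} | {E,F,I,M} | {B,L} | {C,G} | {J,K} | {H}.

6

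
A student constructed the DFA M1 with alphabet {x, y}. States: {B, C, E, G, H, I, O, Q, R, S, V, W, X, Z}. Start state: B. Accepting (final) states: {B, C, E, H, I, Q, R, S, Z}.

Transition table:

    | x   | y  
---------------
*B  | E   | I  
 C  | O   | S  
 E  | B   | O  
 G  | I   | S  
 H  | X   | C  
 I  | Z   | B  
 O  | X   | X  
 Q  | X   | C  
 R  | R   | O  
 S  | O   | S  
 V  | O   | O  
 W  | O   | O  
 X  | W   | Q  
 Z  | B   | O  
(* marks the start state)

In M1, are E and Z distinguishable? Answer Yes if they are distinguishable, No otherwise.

No

States {G,H,R,V} cannot be reached from the start state, so discard them.
Start with accepting vs non-accepting: {B,C,E,I,Q,S,Z} | {O,W,X}.
On input x, block {B,C,E,I,Q,S,Z} splits into {B,E,I,Z} and {C,Q,S}.
On input y, block {B,E,I,Z} splits into {E,Z} and {B,I}.
Split {O,W,X} by δ(·,y) → {O,W} and {X}.
Split {O,W} by δ(·,x) → {W} and {O}.
Split {C,Q,S} by δ(·,x) → {C,S} and {Q}.
No further refinement is possible. Final partition (7 blocks): {E,Z} | {W} | {C,S} | {B,I} | {X} | {O} | {Q}.
E and Z lie in the same block of the stable partition, so they are equivalent — no string distinguishes them.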